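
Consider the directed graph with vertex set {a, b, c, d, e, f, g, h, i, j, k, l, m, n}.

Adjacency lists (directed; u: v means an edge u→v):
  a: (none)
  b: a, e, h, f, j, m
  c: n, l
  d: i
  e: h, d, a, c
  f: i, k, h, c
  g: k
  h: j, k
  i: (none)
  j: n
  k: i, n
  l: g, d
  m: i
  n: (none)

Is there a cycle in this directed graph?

No

DFS with white/gray/black marking, starting from l:
l gray
  g gray
    k gray
      i gray
      i black
      n gray
      n black
    k black
  g black
  d gray
    d→i: i black — skip
  d black
l black
a gray
a black
b gray
  b→a: a black — skip
  e gray
    h gray
      j gray
        j→n: n black — skip
      j black
      h→k: k black — skip
    h black
    e→d: d black — skip
    e→a: a black — skip
    c gray
      c→n: n black — skip
      c→l: l black — skip
    c black
  e black
  b→h: h black — skip
  f gray
    f→i: i black — skip
    f→k: k black — skip
    f→h: h black — skip
    f→c: c black — skip
  f black
  b→j: j black — skip
  m gray
    m→i: i black — skip
  m black
b black
Every edge goes to a white or black vertex — no back edge, so the graph is acyclic.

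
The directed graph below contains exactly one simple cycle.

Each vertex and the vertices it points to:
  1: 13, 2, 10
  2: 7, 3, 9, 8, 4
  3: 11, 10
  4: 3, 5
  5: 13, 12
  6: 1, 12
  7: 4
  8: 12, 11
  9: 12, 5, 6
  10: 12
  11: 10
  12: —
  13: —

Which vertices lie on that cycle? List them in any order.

1, 2, 6, 9

DFS with gray/black marking from 1:
1 gray
  13 gray
  13 black
  2 gray
    7 gray
      4 gray
        3 gray
          11 gray
            10 gray
              12 gray
              12 black
            10 black
          11 black
          3→10: 10 black — skip
        3 black
        5 gray
          5→13: 13 black — skip
          5→12: 12 black — skip
        5 black
      4 black
    7 black
    2→3: 3 black — skip
    9 gray
      9→12: 12 black — skip
      9→5: 5 black — skip
      6 gray
        6→1: 1 is gray → back edge
Back edge closes the cycle 1 → 2 → 9 → 6 → 1; its vertices are {1, 2, 6, 9}.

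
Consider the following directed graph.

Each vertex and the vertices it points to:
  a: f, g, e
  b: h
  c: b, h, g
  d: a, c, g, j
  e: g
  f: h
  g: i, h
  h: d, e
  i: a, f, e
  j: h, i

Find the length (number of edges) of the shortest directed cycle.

For each vertex v, BFS finds the shortest path from v back to v.
The shortest such closed walk is d → j → h → d, length 3.

3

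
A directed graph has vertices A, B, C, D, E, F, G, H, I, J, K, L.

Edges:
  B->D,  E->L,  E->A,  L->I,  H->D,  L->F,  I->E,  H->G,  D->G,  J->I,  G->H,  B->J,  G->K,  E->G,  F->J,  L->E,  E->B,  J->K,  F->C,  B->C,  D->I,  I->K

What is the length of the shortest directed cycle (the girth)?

For each vertex v, BFS finds the shortest path from v back to v.
The shortest such closed walk is E → L → E, length 2.

2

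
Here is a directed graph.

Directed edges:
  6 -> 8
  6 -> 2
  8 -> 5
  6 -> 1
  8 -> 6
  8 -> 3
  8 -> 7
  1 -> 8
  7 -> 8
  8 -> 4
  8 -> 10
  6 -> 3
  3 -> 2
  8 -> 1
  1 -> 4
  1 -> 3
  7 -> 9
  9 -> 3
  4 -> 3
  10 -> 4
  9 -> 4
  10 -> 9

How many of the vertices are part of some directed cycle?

A vertex is on a directed cycle iff it belongs to a strongly connected component of size ≥ 2 (or has a self-loop).
The vertices on cycles are {1, 6, 7, 8} — 4 in total.

4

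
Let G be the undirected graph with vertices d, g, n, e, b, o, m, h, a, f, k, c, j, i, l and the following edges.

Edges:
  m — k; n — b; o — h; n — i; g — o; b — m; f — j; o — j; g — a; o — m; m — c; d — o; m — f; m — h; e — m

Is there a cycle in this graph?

DFS, tracking each vertex's parent; an edge to a visited non-parent vertex closes a cycle.
Start from e:
visit e (parent –)
  visit m (parent e)
    visit k (parent m)
      k–m: parent, skip
    visit b (parent m)
      b–m: parent, skip
      visit n (parent b)
        n–b: parent, skip
        visit i (parent n)
          i–n: parent, skip
    visit c (parent m)
      c–m: parent, skip
    m–e: parent, skip
    visit h (parent m)
      h–m: parent, skip
      visit o (parent h)
        o–m: m visited and ≠ parent → cycle
Cycle: m – h – o – m.

Yes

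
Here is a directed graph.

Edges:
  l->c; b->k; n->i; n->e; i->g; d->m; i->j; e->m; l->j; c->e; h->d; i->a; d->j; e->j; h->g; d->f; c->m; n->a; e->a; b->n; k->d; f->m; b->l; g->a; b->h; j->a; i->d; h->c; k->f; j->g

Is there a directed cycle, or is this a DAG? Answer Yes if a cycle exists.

DFS with white/gray/black marking, starting from d:
d gray
  m gray
  m black
  f gray
    f→m: m black — skip
  f black
  j gray
    g gray
      a gray
      a black
    g black
    j→a: a black — skip
  j black
d black
b gray
  n gray
    i gray
      i→d: d black — skip
      i→g: g black — skip
      i→j: j black — skip
      i→a: a black — skip
    i black
    e gray
      e→j: j black — skip
      e→m: m black — skip
      e→a: a black — skip
    e black
    n→a: a black — skip
  n black
  k gray
    k→f: f black — skip
    k→d: d black — skip
  k black
  l gray
    l→j: j black — skip
    c gray
      c→e: e black — skip
      c→m: m black — skip
    c black
  l black
  h gray
    h→g: g black — skip
    h→c: c black — skip
    h→d: d black — skip
  h black
b black
Every edge goes to a white or black vertex — no back edge, so the graph is acyclic.

No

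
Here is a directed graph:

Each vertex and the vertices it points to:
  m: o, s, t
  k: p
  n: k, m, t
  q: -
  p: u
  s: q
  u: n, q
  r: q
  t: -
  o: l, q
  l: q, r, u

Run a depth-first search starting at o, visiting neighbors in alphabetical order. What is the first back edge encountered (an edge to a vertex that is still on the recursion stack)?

p->u

DFS from o (visiting neighbors in alphabetical order); mark gray on enter, black on exit:
o gray
  l gray
    q gray
    q black
    r gray
      r→q: q black — skip
    r black
    u gray
      n gray
        k gray
          p gray
            p→u: u is gray → back edge
First back edge: p → u.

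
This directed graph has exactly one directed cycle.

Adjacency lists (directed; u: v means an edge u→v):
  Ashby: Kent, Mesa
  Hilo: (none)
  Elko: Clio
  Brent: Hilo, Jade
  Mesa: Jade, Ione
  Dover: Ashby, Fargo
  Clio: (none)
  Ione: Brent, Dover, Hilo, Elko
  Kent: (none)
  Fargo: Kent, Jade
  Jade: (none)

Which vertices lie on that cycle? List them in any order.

Ione, Mesa, Ashby, Dover

DFS with gray/black marking from Ione:
Ione gray
  Brent gray
    Hilo gray
    Hilo black
    Jade gray
    Jade black
  Brent black
  Dover gray
    Ashby gray
      Kent gray
      Kent black
      Mesa gray
        Mesa→Jade: Jade black — skip
        Mesa→Ione: Ione is gray → back edge
Back edge closes the cycle Ione → Dover → Ashby → Mesa → Ione; its vertices are {Ione, Mesa, Ashby, Dover}.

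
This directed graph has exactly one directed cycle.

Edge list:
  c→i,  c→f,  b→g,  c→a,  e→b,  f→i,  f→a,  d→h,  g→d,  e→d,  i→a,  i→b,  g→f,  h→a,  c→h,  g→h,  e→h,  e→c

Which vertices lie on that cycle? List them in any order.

b, f, g, i

DFS with gray/black marking from b:
b gray
  g gray
    h gray
      a gray
      a black
    h black
    f gray
      f→a: a black — skip
      i gray
        i→b: b is gray → back edge
Back edge closes the cycle b → g → f → i → b; its vertices are {b, f, g, i}.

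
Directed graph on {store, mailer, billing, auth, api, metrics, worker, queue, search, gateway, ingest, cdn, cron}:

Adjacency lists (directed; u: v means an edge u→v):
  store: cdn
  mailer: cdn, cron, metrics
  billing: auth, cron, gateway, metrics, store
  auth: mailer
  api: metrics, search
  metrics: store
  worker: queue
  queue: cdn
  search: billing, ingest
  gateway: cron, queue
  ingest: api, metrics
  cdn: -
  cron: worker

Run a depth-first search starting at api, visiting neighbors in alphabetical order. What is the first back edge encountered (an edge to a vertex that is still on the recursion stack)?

ingest→api

DFS from api (visiting neighbors in alphabetical order); mark gray on enter, black on exit:
api gray
  metrics gray
    store gray
      cdn gray
      cdn black
    store black
  metrics black
  search gray
    billing gray
      auth gray
        mailer gray
          mailer→cdn: cdn black — skip
          cron gray
            worker gray
              queue gray
                queue→cdn: cdn black — skip
              queue black
            worker black
          cron black
          mailer→metrics: metrics black — skip
        mailer black
      auth black
      billing→cron: cron black — skip
      gateway gray
        gateway→cron: cron black — skip
        gateway→queue: queue black — skip
      gateway black
      billing→metrics: metrics black — skip
      billing→store: store black — skip
    billing black
    ingest gray
      ingest→api: api is gray → back edge
First back edge: ingest → api.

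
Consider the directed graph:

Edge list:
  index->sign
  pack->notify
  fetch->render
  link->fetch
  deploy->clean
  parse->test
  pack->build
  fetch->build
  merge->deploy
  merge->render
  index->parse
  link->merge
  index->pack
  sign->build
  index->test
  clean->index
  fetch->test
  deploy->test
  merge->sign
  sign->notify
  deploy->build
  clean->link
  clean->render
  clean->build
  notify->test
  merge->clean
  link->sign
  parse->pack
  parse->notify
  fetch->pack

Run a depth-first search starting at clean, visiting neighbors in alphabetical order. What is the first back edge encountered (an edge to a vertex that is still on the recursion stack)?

DFS from clean (visiting neighbors in alphabetical order); mark gray on enter, black on exit:
clean gray
  build gray
  build black
  index gray
    pack gray
      pack→build: build black — skip
      notify gray
        test gray
        test black
      notify black
    pack black
    parse gray
      parse→notify: notify black — skip
      parse→pack: pack black — skip
      parse→test: test black — skip
    parse black
    sign gray
      sign→build: build black — skip
      sign→notify: notify black — skip
    sign black
    index→test: test black — skip
  index black
  link gray
    fetch gray
      fetch→build: build black — skip
      fetch→pack: pack black — skip
      render gray
      render black
      fetch→test: test black — skip
    fetch black
    merge gray
      merge→clean: clean is gray → back edge
First back edge: merge → clean.

merge->clean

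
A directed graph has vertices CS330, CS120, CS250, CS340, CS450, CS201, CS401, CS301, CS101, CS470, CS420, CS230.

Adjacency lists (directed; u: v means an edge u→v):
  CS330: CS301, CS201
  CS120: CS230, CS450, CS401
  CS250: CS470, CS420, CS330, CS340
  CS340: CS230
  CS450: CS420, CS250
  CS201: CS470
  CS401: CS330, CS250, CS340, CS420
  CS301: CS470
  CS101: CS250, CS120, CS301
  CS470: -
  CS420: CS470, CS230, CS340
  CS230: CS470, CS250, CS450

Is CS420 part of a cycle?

Yes

CS420 is on a cycle iff CS420 can reach itself via ≥1 edge.
CS420 → CS230 → CS250 → CS420 — yes.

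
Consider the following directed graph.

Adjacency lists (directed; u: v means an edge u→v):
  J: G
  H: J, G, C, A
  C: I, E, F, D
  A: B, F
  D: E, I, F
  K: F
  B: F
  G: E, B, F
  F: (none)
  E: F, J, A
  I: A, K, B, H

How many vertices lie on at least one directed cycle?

A vertex is on a directed cycle iff it belongs to a strongly connected component of size ≥ 2 (or has a self-loop).
The vertices on cycles are {C, D, E, G, H, I, J} — 7 in total.

7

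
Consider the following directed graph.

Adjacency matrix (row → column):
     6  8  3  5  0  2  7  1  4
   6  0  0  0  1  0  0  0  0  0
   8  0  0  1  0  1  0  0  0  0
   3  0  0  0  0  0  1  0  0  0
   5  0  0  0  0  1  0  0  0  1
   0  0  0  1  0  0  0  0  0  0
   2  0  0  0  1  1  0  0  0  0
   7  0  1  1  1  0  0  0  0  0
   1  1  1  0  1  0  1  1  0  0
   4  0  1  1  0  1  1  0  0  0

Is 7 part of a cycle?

7 lies on a cycle iff there is a path from 7 back to itself.
Exploring from 7, it never reaches itself; equivalently, its strongly connected component is a singleton.

No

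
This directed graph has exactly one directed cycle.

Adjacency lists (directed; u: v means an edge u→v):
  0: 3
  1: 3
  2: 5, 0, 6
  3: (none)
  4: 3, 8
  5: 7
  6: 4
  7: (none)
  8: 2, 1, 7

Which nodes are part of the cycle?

2, 4, 6, 8

DFS with gray/black marking from 8:
8 gray
  2 gray
    5 gray
      7 gray
      7 black
    5 black
    0 gray
      3 gray
      3 black
    0 black
    6 gray
      4 gray
        4→3: 3 black — skip
        4→8: 8 is gray → back edge
Back edge closes the cycle 8 → 2 → 6 → 4 → 8; its vertices are {2, 4, 6, 8}.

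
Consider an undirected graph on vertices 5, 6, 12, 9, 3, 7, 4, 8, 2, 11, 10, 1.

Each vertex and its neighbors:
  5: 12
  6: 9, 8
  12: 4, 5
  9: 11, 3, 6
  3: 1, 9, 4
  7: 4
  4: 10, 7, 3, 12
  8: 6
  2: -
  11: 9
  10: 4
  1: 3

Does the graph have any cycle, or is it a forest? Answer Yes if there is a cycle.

DFS, tracking each vertex's parent; an edge to a visited non-parent vertex closes a cycle.
Start from 7:
visit 7 (parent –)
  visit 4 (parent 7)
    visit 10 (parent 4)
      10–4: parent, skip
    4–7: parent, skip
    visit 3 (parent 4)
      visit 1 (parent 3)
        1–3: parent, skip
      visit 9 (parent 3)
        visit 11 (parent 9)
          11–9: parent, skip
        9–3: parent, skip
        visit 6 (parent 9)
          6–9: parent, skip
          visit 8 (parent 6)
            8–6: parent, skip
      3–4: parent, skip
    visit 12 (parent 4)
      12–4: parent, skip
      visit 5 (parent 12)
        5–12: parent, skip
visit 2 (parent –)
No non-parent visited neighbor found — the graph is a forest.

No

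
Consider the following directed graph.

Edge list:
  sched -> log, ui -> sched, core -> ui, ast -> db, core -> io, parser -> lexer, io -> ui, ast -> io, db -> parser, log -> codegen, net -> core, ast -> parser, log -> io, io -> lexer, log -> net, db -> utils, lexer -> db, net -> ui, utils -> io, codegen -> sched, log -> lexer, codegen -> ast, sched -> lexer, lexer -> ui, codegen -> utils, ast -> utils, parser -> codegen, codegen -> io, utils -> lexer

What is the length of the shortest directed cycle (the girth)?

3

For each vertex v, BFS finds the shortest path from v back to v.
The shortest such closed walk is log → codegen → sched → log, length 3.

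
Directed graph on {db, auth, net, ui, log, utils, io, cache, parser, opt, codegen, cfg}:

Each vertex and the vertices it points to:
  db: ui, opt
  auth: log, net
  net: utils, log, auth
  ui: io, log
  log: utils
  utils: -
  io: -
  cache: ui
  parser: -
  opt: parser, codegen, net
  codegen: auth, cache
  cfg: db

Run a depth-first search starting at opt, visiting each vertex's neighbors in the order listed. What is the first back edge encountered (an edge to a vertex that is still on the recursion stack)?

DFS from opt (visiting each vertex's neighbors in the order listed); mark gray on enter, black on exit:
opt gray
  parser gray
  parser black
  codegen gray
    auth gray
      log gray
        utils gray
        utils black
      log black
      net gray
        net→utils: utils black — skip
        net→log: log black — skip
        net→auth: auth is gray → back edge
First back edge: net → auth.

net→auth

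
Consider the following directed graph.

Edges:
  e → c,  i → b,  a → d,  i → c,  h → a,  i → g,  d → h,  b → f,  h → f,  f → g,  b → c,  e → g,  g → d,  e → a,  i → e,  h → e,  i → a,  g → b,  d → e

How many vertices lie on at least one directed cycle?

7

A vertex is on a directed cycle iff it belongs to a strongly connected component of size ≥ 2 (or has a self-loop).
The vertices on cycles are {a, b, d, e, f, g, h} — 7 in total.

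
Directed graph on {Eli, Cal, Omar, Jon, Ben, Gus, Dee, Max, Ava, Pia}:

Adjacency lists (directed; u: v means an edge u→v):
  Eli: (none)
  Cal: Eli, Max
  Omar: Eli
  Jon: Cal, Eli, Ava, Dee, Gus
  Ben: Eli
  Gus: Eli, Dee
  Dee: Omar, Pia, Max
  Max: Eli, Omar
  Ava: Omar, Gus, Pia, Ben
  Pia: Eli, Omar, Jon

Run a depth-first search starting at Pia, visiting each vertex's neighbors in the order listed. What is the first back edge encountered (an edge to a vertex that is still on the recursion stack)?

Dee->Pia

DFS from Pia (visiting each vertex's neighbors in the order listed); mark gray on enter, black on exit:
Pia gray
  Eli gray
  Eli black
  Omar gray
    Omar→Eli: Eli black — skip
  Omar black
  Jon gray
    Cal gray
      Cal→Eli: Eli black — skip
      Max gray
        Max→Eli: Eli black — skip
        Max→Omar: Omar black — skip
      Max black
    Cal black
    Jon→Eli: Eli black — skip
    Ava gray
      Ava→Omar: Omar black — skip
      Gus gray
        Gus→Eli: Eli black — skip
        Dee gray
          Dee→Omar: Omar black — skip
          Dee→Pia: Pia is gray → back edge
First back edge: Dee → Pia.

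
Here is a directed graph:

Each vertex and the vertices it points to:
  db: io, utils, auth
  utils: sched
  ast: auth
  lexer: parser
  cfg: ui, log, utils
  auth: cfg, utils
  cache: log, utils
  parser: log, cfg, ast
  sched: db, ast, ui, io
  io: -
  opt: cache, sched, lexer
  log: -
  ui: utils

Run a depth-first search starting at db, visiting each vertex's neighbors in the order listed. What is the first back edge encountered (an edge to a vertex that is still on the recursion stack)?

DFS from db (visiting each vertex's neighbors in the order listed); mark gray on enter, black on exit:
db gray
  io gray
  io black
  utils gray
    sched gray
      sched→db: db is gray → back edge
First back edge: sched → db.

sched→db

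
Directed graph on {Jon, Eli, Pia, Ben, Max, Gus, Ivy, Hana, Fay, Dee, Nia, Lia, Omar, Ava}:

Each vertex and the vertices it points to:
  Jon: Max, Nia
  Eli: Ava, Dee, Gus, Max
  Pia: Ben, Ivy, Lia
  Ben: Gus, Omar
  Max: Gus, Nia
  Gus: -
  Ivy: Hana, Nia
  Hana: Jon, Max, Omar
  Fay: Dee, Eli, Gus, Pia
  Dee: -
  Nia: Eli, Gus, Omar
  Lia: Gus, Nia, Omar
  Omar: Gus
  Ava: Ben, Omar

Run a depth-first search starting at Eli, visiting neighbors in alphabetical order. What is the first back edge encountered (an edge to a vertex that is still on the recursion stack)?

DFS from Eli (visiting neighbors in alphabetical order); mark gray on enter, black on exit:
Eli gray
  Ava gray
    Ben gray
      Gus gray
      Gus black
      Omar gray
        Omar→Gus: Gus black — skip
      Omar black
    Ben black
    Ava→Omar: Omar black — skip
  Ava black
  Dee gray
  Dee black
  Eli→Gus: Gus black — skip
  Max gray
    Max→Gus: Gus black — skip
    Nia gray
      Nia→Eli: Eli is gray → back edge
First back edge: Nia → Eli.

Nia→Eli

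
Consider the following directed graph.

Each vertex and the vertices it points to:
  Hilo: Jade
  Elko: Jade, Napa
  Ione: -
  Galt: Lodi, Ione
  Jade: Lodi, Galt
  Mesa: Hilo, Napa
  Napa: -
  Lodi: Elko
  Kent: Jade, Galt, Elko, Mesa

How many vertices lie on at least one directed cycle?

4

A vertex is on a directed cycle iff it belongs to a strongly connected component of size ≥ 2 (or has a self-loop).
The vertices on cycles are {Elko, Galt, Jade, Lodi} — 4 in total.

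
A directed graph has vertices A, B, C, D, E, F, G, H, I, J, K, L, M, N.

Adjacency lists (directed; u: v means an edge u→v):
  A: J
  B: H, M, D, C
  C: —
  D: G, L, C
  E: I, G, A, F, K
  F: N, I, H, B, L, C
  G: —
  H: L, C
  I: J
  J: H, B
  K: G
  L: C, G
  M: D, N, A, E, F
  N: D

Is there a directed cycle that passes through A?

Yes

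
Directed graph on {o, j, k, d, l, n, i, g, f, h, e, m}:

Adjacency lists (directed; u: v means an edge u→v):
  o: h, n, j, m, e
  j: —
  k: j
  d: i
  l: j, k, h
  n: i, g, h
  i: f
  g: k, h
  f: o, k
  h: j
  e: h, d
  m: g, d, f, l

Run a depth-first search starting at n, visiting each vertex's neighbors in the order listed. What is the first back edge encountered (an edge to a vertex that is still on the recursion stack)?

o->n

DFS from n (visiting each vertex's neighbors in the order listed); mark gray on enter, black on exit:
n gray
  i gray
    f gray
      o gray
        h gray
          j gray
          j black
        h black
        o→n: n is gray → back edge
First back edge: o → n.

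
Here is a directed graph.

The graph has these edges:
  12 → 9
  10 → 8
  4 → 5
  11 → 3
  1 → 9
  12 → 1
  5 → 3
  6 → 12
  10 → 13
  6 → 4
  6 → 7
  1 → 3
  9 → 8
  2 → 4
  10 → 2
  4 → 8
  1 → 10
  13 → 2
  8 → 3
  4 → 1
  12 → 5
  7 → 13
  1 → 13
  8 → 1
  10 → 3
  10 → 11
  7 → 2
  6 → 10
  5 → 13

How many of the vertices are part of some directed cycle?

8

A vertex is on a directed cycle iff it belongs to a strongly connected component of size ≥ 2 (or has a self-loop).
The vertices on cycles are {1, 2, 4, 5, 8, 9, 10, 13} — 8 in total.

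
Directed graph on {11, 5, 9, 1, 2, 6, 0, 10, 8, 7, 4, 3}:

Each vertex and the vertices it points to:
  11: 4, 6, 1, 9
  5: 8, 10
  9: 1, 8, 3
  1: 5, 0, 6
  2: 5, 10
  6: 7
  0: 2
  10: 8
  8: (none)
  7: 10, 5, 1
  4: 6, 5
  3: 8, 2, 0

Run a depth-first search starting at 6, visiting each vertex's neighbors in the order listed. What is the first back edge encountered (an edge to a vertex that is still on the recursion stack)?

1->6

DFS from 6 (visiting each vertex's neighbors in the order listed); mark gray on enter, black on exit:
6 gray
  7 gray
    10 gray
      8 gray
      8 black
    10 black
    5 gray
      5→8: 8 black — skip
      5→10: 10 black — skip
    5 black
    1 gray
      1→5: 5 black — skip
      0 gray
        2 gray
          2→5: 5 black — skip
          2→10: 10 black — skip
        2 black
      0 black
      1→6: 6 is gray → back edge
First back edge: 1 → 6.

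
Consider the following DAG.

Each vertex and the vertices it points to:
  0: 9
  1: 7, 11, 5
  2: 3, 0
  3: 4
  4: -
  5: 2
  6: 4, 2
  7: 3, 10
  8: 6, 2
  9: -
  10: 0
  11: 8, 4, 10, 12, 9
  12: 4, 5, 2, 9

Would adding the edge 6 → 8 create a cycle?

Adding 6→8 creates a cycle iff 8 can already reach 6.
Path from 8: 8 → 6.
So 8 → … → 6 → 8 is a cycle.

Yes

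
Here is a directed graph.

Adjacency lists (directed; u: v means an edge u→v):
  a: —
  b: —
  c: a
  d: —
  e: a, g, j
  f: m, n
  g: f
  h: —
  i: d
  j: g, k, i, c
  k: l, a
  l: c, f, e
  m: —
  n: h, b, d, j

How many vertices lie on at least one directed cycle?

A vertex is on a directed cycle iff it belongs to a strongly connected component of size ≥ 2 (or has a self-loop).
The vertices on cycles are {e, f, g, j, k, l, n} — 7 in total.

7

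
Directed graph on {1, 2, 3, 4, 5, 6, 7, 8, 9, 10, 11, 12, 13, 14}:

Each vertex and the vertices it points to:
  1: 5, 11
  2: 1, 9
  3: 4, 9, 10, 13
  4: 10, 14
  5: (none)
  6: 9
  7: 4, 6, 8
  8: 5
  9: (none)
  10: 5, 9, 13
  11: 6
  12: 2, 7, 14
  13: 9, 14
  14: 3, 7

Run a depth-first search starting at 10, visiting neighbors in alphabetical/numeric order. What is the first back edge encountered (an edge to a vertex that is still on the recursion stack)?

4->10

DFS from 10 (visiting neighbors in alphabetical/numeric order); mark gray on enter, black on exit:
10 gray
  5 gray
  5 black
  9 gray
  9 black
  13 gray
    13→9: 9 black — skip
    14 gray
      3 gray
        4 gray
          4→10: 10 is gray → back edge
First back edge: 4 → 10.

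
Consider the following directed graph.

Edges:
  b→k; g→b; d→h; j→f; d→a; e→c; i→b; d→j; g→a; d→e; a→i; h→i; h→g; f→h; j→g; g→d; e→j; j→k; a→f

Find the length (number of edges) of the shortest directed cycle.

3

For each vertex v, BFS finds the shortest path from v back to v.
The shortest such closed walk is d → h → g → d, length 3.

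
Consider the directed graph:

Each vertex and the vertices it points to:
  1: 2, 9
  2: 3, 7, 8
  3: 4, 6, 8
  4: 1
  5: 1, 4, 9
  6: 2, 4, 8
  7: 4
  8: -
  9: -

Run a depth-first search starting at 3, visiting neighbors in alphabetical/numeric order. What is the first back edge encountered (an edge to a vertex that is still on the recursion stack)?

DFS from 3 (visiting neighbors in alphabetical/numeric order); mark gray on enter, black on exit:
3 gray
  4 gray
    1 gray
      2 gray
        2→3: 3 is gray → back edge
First back edge: 2 → 3.

2->3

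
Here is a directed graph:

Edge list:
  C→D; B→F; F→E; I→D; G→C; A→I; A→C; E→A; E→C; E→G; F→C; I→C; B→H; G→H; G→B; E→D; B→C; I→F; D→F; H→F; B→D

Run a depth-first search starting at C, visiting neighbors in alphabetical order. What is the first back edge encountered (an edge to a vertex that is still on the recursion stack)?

DFS from C (visiting neighbors in alphabetical order); mark gray on enter, black on exit:
C gray
  D gray
    F gray
      F→C: C is gray → back edge
First back edge: F → C.

F→C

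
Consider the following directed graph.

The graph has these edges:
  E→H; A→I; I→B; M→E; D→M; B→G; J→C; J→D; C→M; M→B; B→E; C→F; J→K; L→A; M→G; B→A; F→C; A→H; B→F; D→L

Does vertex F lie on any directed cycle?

F is on a cycle iff F can reach itself via ≥1 edge.
F → C → F — yes.

Yes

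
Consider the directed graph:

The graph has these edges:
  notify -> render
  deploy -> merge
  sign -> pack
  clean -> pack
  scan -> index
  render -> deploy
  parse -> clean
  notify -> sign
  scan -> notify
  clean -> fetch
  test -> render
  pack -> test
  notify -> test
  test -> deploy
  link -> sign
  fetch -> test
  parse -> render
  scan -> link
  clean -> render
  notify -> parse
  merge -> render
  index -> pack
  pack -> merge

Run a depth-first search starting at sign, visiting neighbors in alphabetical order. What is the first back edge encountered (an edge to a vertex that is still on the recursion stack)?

DFS from sign (visiting neighbors in alphabetical order); mark gray on enter, black on exit:
sign gray
  pack gray
    merge gray
      render gray
        deploy gray
          deploy→merge: merge is gray → back edge
First back edge: deploy → merge.

deploy->merge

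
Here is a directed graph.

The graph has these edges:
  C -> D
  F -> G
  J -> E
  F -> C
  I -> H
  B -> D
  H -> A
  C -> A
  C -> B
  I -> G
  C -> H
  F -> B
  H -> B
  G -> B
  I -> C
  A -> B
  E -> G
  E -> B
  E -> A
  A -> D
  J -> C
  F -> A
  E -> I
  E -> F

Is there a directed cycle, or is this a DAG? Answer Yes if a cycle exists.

No

DFS with white/gray/black marking, starting from I:
I gray
  H gray
    B gray
      D gray
      D black
    B black
    A gray
      A→B: B black — skip
      A→D: D black — skip
    A black
  H black
  C gray
    C→A: A black — skip
    C→B: B black — skip
    C→D: D black — skip
    C→H: H black — skip
  C black
  G gray
    G→B: B black — skip
  G black
I black
E gray
  E→A: A black — skip
  E→B: B black — skip
  E→G: G black — skip
  F gray
    F→G: G black — skip
    F→B: B black — skip
    F→A: A black — skip
    F→C: C black — skip
  F black
  E→I: I black — skip
E black
J gray
  J→C: C black — skip
  J→E: E black — skip
J black
Every edge goes to a white or black vertex — no back edge, so the graph is acyclic.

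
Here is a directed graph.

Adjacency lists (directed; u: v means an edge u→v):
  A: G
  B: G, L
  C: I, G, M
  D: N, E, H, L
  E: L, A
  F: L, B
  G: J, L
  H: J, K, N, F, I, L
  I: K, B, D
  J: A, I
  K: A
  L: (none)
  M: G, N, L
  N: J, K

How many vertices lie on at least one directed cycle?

11

A vertex is on a directed cycle iff it belongs to a strongly connected component of size ≥ 2 (or has a self-loop).
The vertices on cycles are {A, B, D, E, F, G, H, I, J, K, N} — 11 in total.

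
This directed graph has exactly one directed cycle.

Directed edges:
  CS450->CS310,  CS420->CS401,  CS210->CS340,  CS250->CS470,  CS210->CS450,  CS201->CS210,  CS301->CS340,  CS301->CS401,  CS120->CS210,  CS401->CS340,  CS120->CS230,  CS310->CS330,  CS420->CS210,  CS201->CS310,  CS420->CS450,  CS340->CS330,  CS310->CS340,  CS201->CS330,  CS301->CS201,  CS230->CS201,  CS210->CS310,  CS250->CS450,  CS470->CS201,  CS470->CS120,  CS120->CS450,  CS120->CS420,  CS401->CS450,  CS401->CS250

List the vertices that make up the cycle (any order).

CS120, CS250, CS401, CS420, CS470

DFS with gray/black marking from CS401:
CS401 gray
  CS450 gray
    CS310 gray
      CS340 gray
        CS330 gray
        CS330 black
      CS340 black
      CS310→CS330: CS330 black — skip
    CS310 black
  CS450 black
  CS401→CS340: CS340 black — skip
  CS250 gray
    CS250→CS450: CS450 black — skip
    CS470 gray
      CS120 gray
        CS120→CS450: CS450 black — skip
        CS210 gray
          CS210→CS310: CS310 black — skip
          CS210→CS340: CS340 black — skip
          CS210→CS450: CS450 black — skip
        CS210 black
        CS230 gray
          CS201 gray
            CS201→CS330: CS330 black — skip
            CS201→CS310: CS310 black — skip
            CS201→CS210: CS210 black — skip
          CS201 black
        CS230 black
        CS420 gray
          CS420→CS210: CS210 black — skip
          CS420→CS450: CS450 black — skip
          CS420→CS401: CS401 is gray → back edge
Back edge closes the cycle CS401 → CS250 → CS470 → CS120 → CS420 → CS401; its vertices are {CS120, CS250, CS401, CS420, CS470}.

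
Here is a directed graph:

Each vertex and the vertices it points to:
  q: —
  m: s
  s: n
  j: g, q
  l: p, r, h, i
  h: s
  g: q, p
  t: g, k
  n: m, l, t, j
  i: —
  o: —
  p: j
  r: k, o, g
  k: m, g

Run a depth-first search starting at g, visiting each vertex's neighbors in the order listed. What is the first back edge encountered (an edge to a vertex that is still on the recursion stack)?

DFS from g (visiting each vertex's neighbors in the order listed); mark gray on enter, black on exit:
g gray
  q gray
  q black
  p gray
    j gray
      j→g: g is gray → back edge
First back edge: j → g.

j→g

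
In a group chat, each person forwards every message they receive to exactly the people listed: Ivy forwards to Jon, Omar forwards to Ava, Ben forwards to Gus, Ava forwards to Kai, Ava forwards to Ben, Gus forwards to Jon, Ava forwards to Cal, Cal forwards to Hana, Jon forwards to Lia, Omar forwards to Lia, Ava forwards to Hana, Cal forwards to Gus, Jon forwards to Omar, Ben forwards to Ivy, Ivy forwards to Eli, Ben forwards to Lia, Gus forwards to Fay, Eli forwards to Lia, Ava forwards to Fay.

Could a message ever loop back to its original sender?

Yes

DFS with white/gray/black marking, starting from Cal:
Cal gray
  Hana gray
  Hana black
  Gus gray
    Jon gray
      Omar gray
        Lia gray
        Lia black
        Ava gray
          Ben gray
            Ben→Gus: Gus is gray → back edge
Back edge found, so a cycle exists: Gus → Jon → Omar → Ava → Ben → Gus.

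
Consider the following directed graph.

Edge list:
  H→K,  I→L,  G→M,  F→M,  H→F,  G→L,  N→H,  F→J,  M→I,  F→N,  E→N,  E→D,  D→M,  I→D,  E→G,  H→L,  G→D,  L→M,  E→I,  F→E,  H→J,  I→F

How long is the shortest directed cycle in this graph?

3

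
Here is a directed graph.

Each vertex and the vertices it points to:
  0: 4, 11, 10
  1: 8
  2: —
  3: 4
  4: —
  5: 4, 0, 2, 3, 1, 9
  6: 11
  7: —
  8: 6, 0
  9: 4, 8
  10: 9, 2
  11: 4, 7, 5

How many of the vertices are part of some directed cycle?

A vertex is on a directed cycle iff it belongs to a strongly connected component of size ≥ 2 (or has a self-loop).
The vertices on cycles are {0, 1, 5, 6, 8, 9, 10, 11} — 8 in total.

8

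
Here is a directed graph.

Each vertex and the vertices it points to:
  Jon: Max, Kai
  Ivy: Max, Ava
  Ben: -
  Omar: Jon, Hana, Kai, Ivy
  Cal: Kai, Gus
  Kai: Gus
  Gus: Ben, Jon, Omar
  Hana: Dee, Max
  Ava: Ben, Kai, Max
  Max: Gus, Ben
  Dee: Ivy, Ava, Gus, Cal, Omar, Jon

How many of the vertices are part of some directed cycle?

A vertex is on a directed cycle iff it belongs to a strongly connected component of size ≥ 2 (or has a self-loop).
The vertices on cycles are {Ava, Cal, Dee, Gus, Ivy, Jon, Kai, Max, Hana, Omar} — 10 in total.

10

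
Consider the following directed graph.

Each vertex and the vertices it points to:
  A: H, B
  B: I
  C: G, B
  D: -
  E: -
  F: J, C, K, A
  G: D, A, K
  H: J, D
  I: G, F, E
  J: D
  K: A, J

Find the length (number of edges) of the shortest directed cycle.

For each vertex v, BFS finds the shortest path from v back to v.
The shortest such closed walk is B → I → F → C → B, length 4.

4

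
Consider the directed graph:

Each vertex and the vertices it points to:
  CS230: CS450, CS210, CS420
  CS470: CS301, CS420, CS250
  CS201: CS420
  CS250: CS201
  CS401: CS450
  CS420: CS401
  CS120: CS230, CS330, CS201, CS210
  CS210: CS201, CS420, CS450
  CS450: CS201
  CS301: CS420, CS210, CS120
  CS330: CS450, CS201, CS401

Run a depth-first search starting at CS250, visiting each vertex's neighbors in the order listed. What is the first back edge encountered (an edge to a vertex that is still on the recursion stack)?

CS450→CS201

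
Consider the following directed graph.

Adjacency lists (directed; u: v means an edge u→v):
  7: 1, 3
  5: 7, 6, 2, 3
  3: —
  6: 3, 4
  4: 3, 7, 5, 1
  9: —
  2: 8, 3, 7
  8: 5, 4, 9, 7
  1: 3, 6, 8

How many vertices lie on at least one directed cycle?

A vertex is on a directed cycle iff it belongs to a strongly connected component of size ≥ 2 (or has a self-loop).
The vertices on cycles are {1, 2, 4, 5, 6, 7, 8} — 7 in total.

7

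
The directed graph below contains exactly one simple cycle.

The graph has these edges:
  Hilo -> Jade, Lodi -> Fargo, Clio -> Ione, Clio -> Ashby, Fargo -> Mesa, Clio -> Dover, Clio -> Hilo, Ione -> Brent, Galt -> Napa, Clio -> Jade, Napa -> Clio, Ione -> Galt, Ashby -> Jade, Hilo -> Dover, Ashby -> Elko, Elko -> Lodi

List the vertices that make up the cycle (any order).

Clio, Galt, Ione, Napa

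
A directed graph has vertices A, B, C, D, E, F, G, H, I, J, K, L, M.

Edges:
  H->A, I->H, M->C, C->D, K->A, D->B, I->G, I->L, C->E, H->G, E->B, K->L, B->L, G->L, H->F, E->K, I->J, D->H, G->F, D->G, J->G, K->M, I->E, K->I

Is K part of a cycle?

K is on a cycle iff K can reach itself via ≥1 edge.
K → I → E → K — yes.

Yes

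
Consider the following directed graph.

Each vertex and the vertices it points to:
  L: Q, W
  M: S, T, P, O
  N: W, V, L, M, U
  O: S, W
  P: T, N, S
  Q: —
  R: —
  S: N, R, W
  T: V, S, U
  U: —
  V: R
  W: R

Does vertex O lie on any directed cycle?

O is on a cycle iff O can reach itself via ≥1 edge.
O → S → N → M → O — yes.

Yes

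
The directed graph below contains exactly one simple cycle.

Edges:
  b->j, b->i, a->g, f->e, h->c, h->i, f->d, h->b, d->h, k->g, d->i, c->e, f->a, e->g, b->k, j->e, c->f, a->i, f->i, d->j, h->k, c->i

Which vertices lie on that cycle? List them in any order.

DFS with gray/black marking from f:
f gray
  d gray
    j gray
      e gray
        g gray
        g black
      e black
    j black
    i gray
    i black
    h gray
      h→i: i black — skip
      b gray
        b→i: i black — skip
        b→j: j black — skip
        k gray
          k→g: g black — skip
        k black
      b black
      h→k: k black — skip
      c gray
        c→i: i black — skip
        c→f: f is gray → back edge
Back edge closes the cycle f → d → h → c → f; its vertices are {c, d, f, h}.

c, d, f, h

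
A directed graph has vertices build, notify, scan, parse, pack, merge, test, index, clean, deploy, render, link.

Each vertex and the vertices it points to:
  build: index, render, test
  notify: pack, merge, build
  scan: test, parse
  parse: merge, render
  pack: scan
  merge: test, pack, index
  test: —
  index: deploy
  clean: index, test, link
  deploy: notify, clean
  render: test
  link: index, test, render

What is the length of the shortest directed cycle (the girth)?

3

For each vertex v, BFS finds the shortest path from v back to v.
The shortest such closed walk is deploy → clean → index → deploy, length 3.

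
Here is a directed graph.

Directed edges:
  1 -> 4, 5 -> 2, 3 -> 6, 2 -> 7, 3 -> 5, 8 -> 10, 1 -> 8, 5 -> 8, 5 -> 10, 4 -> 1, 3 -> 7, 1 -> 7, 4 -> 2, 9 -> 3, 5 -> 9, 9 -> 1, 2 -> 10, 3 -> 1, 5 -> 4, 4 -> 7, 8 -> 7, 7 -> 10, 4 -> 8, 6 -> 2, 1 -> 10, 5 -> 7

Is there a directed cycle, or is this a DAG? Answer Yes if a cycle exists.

Yes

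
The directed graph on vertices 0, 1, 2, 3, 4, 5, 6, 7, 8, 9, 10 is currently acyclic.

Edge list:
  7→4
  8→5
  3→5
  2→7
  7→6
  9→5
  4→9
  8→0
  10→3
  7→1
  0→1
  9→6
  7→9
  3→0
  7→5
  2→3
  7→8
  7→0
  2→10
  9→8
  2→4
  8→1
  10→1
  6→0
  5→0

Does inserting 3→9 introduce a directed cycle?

No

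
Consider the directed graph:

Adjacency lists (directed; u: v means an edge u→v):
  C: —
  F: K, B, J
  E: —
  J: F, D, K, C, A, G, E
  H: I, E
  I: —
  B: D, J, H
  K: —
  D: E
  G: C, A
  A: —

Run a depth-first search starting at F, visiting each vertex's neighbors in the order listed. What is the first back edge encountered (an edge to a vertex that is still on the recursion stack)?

DFS from F (visiting each vertex's neighbors in the order listed); mark gray on enter, black on exit:
F gray
  K gray
  K black
  B gray
    D gray
      E gray
      E black
    D black
    J gray
      J→F: F is gray → back edge
First back edge: J → F.

J→F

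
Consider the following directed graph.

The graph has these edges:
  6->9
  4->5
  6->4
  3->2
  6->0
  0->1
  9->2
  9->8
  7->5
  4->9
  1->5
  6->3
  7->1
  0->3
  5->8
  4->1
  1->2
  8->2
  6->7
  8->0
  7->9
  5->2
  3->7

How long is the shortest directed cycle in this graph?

4

For each vertex v, BFS finds the shortest path from v back to v.
The shortest such closed walk is 0 → 1 → 5 → 8 → 0, length 4.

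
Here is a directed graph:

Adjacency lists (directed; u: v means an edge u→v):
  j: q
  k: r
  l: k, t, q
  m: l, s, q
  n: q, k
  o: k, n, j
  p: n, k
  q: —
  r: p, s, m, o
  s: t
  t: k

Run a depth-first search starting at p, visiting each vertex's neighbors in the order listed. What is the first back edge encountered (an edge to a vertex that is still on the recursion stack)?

DFS from p (visiting each vertex's neighbors in the order listed); mark gray on enter, black on exit:
p gray
  n gray
    q gray
    q black
    k gray
      r gray
        r→p: p is gray → back edge
First back edge: r → p.

r→p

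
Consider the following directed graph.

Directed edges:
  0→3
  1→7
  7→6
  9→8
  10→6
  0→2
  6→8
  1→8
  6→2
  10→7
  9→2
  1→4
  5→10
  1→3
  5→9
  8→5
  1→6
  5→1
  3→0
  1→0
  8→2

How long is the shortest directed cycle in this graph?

For each vertex v, BFS finds the shortest path from v back to v.
The shortest such closed walk is 3 → 0 → 3, length 2.

2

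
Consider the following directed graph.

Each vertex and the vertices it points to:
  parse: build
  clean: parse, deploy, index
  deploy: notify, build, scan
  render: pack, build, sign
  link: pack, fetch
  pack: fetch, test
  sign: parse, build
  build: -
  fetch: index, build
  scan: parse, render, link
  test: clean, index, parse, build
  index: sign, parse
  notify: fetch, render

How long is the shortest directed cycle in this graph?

For each vertex v, BFS finds the shortest path from v back to v.
The shortest such closed walk is deploy → notify → render → pack → test → clean → deploy, length 6.

6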